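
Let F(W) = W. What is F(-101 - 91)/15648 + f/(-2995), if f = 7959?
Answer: -1303307/488185 ≈ -2.6697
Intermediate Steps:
F(-101 - 91)/15648 + f/(-2995) = (-101 - 91)/15648 + 7959/(-2995) = -192*1/15648 + 7959*(-1/2995) = -2/163 - 7959/2995 = -1303307/488185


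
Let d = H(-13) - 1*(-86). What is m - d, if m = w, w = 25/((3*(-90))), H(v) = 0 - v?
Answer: -5351/54 ≈ -99.093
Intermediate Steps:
H(v) = -v
w = -5/54 (w = 25/(-270) = 25*(-1/270) = -5/54 ≈ -0.092593)
d = 99 (d = -1*(-13) - 1*(-86) = 13 + 86 = 99)
m = -5/54 ≈ -0.092593
m - d = -5/54 - 1*99 = -5/54 - 99 = -5351/54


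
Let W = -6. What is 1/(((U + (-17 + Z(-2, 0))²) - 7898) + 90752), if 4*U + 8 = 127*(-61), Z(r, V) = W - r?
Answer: 4/325425 ≈ 1.2292e-5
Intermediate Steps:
Z(r, V) = -6 - r
U = -7755/4 (U = -2 + (127*(-61))/4 = -2 + (¼)*(-7747) = -2 - 7747/4 = -7755/4 ≈ -1938.8)
1/(((U + (-17 + Z(-2, 0))²) - 7898) + 90752) = 1/(((-7755/4 + (-17 + (-6 - 1*(-2)))²) - 7898) + 90752) = 1/(((-7755/4 + (-17 + (-6 + 2))²) - 7898) + 90752) = 1/(((-7755/4 + (-17 - 4)²) - 7898) + 90752) = 1/(((-7755/4 + (-21)²) - 7898) + 90752) = 1/(((-7755/4 + 441) - 7898) + 90752) = 1/((-5991/4 - 7898) + 90752) = 1/(-37583/4 + 90752) = 1/(325425/4) = 4/325425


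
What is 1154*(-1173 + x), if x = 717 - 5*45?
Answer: -785874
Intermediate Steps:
x = 492 (x = 717 - 1*225 = 717 - 225 = 492)
1154*(-1173 + x) = 1154*(-1173 + 492) = 1154*(-681) = -785874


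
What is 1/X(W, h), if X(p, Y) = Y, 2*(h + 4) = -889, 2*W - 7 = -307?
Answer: -2/897 ≈ -0.0022297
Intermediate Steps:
W = -150 (W = 7/2 + (½)*(-307) = 7/2 - 307/2 = -150)
h = -897/2 (h = -4 + (½)*(-889) = -4 - 889/2 = -897/2 ≈ -448.50)
1/X(W, h) = 1/(-897/2) = -2/897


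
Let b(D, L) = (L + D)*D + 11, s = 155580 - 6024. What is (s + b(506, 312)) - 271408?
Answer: 292067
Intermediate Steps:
s = 149556
b(D, L) = 11 + D*(D + L) (b(D, L) = (D + L)*D + 11 = D*(D + L) + 11 = 11 + D*(D + L))
(s + b(506, 312)) - 271408 = (149556 + (11 + 506² + 506*312)) - 271408 = (149556 + (11 + 256036 + 157872)) - 271408 = (149556 + 413919) - 271408 = 563475 - 271408 = 292067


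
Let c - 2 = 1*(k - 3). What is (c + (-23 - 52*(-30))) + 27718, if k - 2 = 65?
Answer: 29321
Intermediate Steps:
k = 67 (k = 2 + 65 = 67)
c = 66 (c = 2 + 1*(67 - 3) = 2 + 1*64 = 2 + 64 = 66)
(c + (-23 - 52*(-30))) + 27718 = (66 + (-23 - 52*(-30))) + 27718 = (66 + (-23 + 1560)) + 27718 = (66 + 1537) + 27718 = 1603 + 27718 = 29321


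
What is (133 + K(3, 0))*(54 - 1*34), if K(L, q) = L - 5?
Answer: 2620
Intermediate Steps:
K(L, q) = -5 + L
(133 + K(3, 0))*(54 - 1*34) = (133 + (-5 + 3))*(54 - 1*34) = (133 - 2)*(54 - 34) = 131*20 = 2620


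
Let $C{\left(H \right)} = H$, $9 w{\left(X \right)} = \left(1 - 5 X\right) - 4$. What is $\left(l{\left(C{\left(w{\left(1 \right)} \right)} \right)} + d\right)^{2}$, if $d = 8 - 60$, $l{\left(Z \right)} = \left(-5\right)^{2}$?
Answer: $729$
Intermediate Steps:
$w{\left(X \right)} = - \frac{1}{3} - \frac{5 X}{9}$ ($w{\left(X \right)} = \frac{\left(1 - 5 X\right) - 4}{9} = \frac{-3 - 5 X}{9} = - \frac{1}{3} - \frac{5 X}{9}$)
$l{\left(Z \right)} = 25$
$d = -52$ ($d = 8 - 60 = -52$)
$\left(l{\left(C{\left(w{\left(1 \right)} \right)} \right)} + d\right)^{2} = \left(25 - 52\right)^{2} = \left(-27\right)^{2} = 729$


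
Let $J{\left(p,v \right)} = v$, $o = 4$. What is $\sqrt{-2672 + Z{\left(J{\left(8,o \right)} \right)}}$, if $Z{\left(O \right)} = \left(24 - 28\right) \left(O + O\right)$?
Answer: $52 i \approx 52.0 i$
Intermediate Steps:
$Z{\left(O \right)} = - 8 O$ ($Z{\left(O \right)} = - 4 \cdot 2 O = - 8 O$)
$\sqrt{-2672 + Z{\left(J{\left(8,o \right)} \right)}} = \sqrt{-2672 - 32} = \sqrt{-2704} = 52 i$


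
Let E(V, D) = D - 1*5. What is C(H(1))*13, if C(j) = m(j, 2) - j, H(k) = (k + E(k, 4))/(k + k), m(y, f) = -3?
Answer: -39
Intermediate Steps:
E(V, D) = -5 + D (E(V, D) = D - 5 = -5 + D)
H(k) = (-1 + k)/(2*k) (H(k) = (k + (-5 + 4))/(k + k) = (k - 1)/((2*k)) = (-1 + k)*(1/(2*k)) = (-1 + k)/(2*k))
C(j) = -3 - j
C(H(1))*13 = (-3 - (-1 + 1)/(2*1))*13 = (-3 - 0/2)*13 = (-3 - 1*0)*13 = (-3 + 0)*13 = -3*13 = -39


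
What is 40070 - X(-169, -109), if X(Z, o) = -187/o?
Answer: 4367443/109 ≈ 40068.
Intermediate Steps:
40070 - X(-169, -109) = 40070 - (-187)/(-109) = 40070 - (-187)*(-1)/109 = 40070 - 1*187/109 = 40070 - 187/109 = 4367443/109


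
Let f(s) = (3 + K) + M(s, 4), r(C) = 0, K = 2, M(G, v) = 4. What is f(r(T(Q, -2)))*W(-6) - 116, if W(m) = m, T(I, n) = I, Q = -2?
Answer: -170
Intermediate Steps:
f(s) = 9 (f(s) = (3 + 2) + 4 = 5 + 4 = 9)
f(r(T(Q, -2)))*W(-6) - 116 = 9*(-6) - 116 = -54 - 116 = -170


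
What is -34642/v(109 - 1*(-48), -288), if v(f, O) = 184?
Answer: -17321/92 ≈ -188.27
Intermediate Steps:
-34642/v(109 - 1*(-48), -288) = -34642/184 = -34642*1/184 = -17321/92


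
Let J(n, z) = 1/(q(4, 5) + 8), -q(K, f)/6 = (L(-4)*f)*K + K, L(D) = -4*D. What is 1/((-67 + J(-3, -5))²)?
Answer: 3748096/16825462369 ≈ 0.00022276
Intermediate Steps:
q(K, f) = -6*K - 96*K*f (q(K, f) = -6*(((-4*(-4))*f)*K + K) = -6*((16*f)*K + K) = -6*(16*K*f + K) = -6*(K + 16*K*f) = -6*K - 96*K*f)
J(n, z) = -1/1936 (J(n, z) = 1/(-6*4*(1 + 16*5) + 8) = 1/(-6*4*(1 + 80) + 8) = 1/(-6*4*81 + 8) = 1/(-1944 + 8) = 1/(-1936) = -1/1936)
1/((-67 + J(-3, -5))²) = 1/((-67 - 1/1936)²) = 1/((-129713/1936)²) = 1/(16825462369/3748096) = 3748096/16825462369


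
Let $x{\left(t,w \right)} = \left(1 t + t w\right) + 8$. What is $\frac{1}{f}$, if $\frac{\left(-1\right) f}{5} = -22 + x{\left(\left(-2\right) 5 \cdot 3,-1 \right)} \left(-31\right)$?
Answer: $\frac{1}{1350} \approx 0.00074074$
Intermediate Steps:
$x{\left(t,w \right)} = 8 + t + t w$ ($x{\left(t,w \right)} = \left(t + t w\right) + 8 = 8 + t + t w$)
$f = 1350$ ($f = - 5 \left(-22 + \left(8 + \left(-2\right) 5 \cdot 3 + \left(-2\right) 5 \cdot 3 \left(-1\right)\right) \left(-31\right)\right) = - 5 \left(-22 + \left(8 - 30 + \left(-10\right) 3 \left(-1\right)\right) \left(-31\right)\right) = - 5 \left(-22 + \left(8 - 30 - -30\right) \left(-31\right)\right) = - 5 \left(-22 + \left(8 - 30 + 30\right) \left(-31\right)\right) = - 5 \left(-22 + 8 \left(-31\right)\right) = - 5 \left(-22 - 248\right) = \left(-5\right) \left(-270\right) = 1350$)
$\frac{1}{f} = \frac{1}{1350}$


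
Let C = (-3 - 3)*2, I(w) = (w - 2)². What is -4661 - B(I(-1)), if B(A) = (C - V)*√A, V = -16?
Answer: -4673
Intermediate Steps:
I(w) = (-2 + w)²
C = -12 (C = -6*2 = -12)
B(A) = 4*√A (B(A) = (-12 - 1*(-16))*√A = (-12 + 16)*√A = 4*√A)
-4661 - B(I(-1)) = -4661 - 4*√((-2 - 1)²) = -4661 - 4*√((-3)²) = -4661 - 4*√9 = -4661 - 4*3 = -4661 - 1*12 = -4661 - 12 = -4673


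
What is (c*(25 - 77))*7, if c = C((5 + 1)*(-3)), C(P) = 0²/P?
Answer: 0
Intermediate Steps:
C(P) = 0 (C(P) = 0/P = 0)
c = 0
(c*(25 - 77))*7 = (0*(25 - 77))*7 = (0*(-52))*7 = 0*7 = 0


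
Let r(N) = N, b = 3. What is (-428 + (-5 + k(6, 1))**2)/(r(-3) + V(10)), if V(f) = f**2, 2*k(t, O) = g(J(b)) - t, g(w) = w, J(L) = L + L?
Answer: -403/97 ≈ -4.1546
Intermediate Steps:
J(L) = 2*L
k(t, O) = 3 - t/2 (k(t, O) = (2*3 - t)/2 = (6 - t)/2 = 3 - t/2)
(-428 + (-5 + k(6, 1))**2)/(r(-3) + V(10)) = (-428 + (-5 + (3 - 1/2*6))**2)/(-3 + 10**2) = (-428 + (-5 + (3 - 3))**2)/(-3 + 100) = (-428 + (-5 + 0)**2)/97 = (-428 + (-5)**2)*(1/97) = (-428 + 25)*(1/97) = -403*1/97 = -403/97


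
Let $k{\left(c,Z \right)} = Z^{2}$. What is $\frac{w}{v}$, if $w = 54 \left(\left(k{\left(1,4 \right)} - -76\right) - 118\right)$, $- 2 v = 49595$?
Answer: $\frac{216}{3815} \approx 0.056619$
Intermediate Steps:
$v = - \frac{49595}{2}$ ($v = \left(- \frac{1}{2}\right) 49595 = - \frac{49595}{2} \approx -24798.0$)
$w = -1404$ ($w = 54 \left(\left(4^{2} - -76\right) - 118\right) = 54 \left(\left(16 + 76\right) - 118\right) = 54 \left(92 - 118\right) = 54 \left(-26\right) = -1404$)
$\frac{w}{v} = - \frac{1404}{- \frac{49595}{2}} = \left(-1404\right) \left(- \frac{2}{49595}\right) = \frac{216}{3815}$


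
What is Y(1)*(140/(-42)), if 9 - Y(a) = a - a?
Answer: -30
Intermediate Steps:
Y(a) = 9 (Y(a) = 9 - (a - a) = 9 - 1*0 = 9 + 0 = 9)
Y(1)*(140/(-42)) = 9*(140/(-42)) = 9*(140*(-1/42)) = 9*(-10/3) = -30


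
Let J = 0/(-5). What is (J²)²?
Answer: 0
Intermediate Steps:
J = 0 (J = 0*(-⅕) = 0)
(J²)² = (0²)² = 0² = 0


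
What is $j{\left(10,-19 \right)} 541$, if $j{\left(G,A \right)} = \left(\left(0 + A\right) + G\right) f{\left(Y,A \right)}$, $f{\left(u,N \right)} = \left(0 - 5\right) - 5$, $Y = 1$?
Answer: $48690$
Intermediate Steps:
$f{\left(u,N \right)} = -10$ ($f{\left(u,N \right)} = -5 - 5 = -10$)
$j{\left(G,A \right)} = - 10 A - 10 G$ ($j{\left(G,A \right)} = \left(\left(0 + A\right) + G\right) \left(-10\right) = \left(A + G\right) \left(-10\right) = - 10 A - 10 G$)
$j{\left(10,-19 \right)} 541 = \left(\left(-10\right) \left(-19\right) - 100\right) 541 = \left(190 - 100\right) 541 = 90 \cdot 541 = 48690$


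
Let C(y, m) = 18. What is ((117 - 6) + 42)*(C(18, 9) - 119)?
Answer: -15453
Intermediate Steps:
((117 - 6) + 42)*(C(18, 9) - 119) = ((117 - 6) + 42)*(18 - 119) = (111 + 42)*(-101) = 153*(-101) = -15453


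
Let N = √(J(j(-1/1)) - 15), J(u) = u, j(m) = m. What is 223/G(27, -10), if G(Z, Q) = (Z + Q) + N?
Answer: 3791/305 - 892*I/305 ≈ 12.43 - 2.9246*I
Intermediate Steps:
N = 4*I (N = √(-1/1 - 15) = √(-1*1 - 15) = √(-1 - 15) = √(-16) = 4*I ≈ 4.0*I)
G(Z, Q) = Q + Z + 4*I (G(Z, Q) = (Z + Q) + 4*I = (Q + Z) + 4*I = Q + Z + 4*I)
223/G(27, -10) = 223/(-10 + 27 + 4*I) = 223/(17 + 4*I) = 223*((17 - 4*I)/305) = 223*(17 - 4*I)/305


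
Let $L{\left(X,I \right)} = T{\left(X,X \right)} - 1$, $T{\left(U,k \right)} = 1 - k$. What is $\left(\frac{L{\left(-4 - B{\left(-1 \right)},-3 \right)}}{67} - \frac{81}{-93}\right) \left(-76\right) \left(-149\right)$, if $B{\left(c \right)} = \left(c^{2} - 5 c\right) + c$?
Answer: $\frac{23644512}{2077} \approx 11384.0$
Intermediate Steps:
$B{\left(c \right)} = c^{2} - 4 c$
$L{\left(X,I \right)} = - X$ ($L{\left(X,I \right)} = \left(1 - X\right) - 1 = - X$)
$\left(\frac{L{\left(-4 - B{\left(-1 \right)},-3 \right)}}{67} - \frac{81}{-93}\right) \left(-76\right) \left(-149\right) = \left(\frac{\left(-1\right) \left(-4 - - (-4 - 1)\right)}{67} - \frac{81}{-93}\right) \left(-76\right) \left(-149\right) = \left(- (-4 - \left(-1\right) \left(-5\right)) \frac{1}{67} - - \frac{27}{31}\right) \left(-76\right) \left(-149\right) = \left(- (-4 - 5) \frac{1}{67} + \frac{27}{31}\right) \left(-76\right) \left(-149\right) = \left(\left(-1\right) \left(-9\right) \frac{1}{67} + \frac{27}{31}\right) \left(-76\right) \left(-149\right) = \left(9 \cdot \frac{1}{67} + \frac{27}{31}\right) \left(-76\right) \left(-149\right) = \left(\frac{9}{67} + \frac{27}{31}\right) \left(-76\right) \left(-149\right) = \frac{2088}{2077} \left(-76\right) \left(-149\right) = \left(- \frac{158688}{2077}\right) \left(-149\right) = \frac{23644512}{2077}$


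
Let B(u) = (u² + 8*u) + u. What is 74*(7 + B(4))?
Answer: 4366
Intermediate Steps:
B(u) = u² + 9*u
74*(7 + B(4)) = 74*(7 + 4*(9 + 4)) = 74*(7 + 4*13) = 74*(7 + 52) = 74*59 = 4366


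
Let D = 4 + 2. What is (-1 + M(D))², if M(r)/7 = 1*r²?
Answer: 63001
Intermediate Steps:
D = 6
M(r) = 7*r² (M(r) = 7*(1*r²) = 7*r²)
(-1 + M(D))² = (-1 + 7*6²)² = (-1 + 7*36)² = (-1 + 252)² = 251² = 63001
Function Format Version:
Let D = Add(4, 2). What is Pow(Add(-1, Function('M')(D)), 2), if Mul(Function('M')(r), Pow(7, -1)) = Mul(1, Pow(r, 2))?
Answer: 63001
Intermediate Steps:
D = 6
Function('M')(r) = Mul(7, Pow(r, 2)) (Function('M')(r) = Mul(7, Mul(1, Pow(r, 2))) = Mul(7, Pow(r, 2)))
Pow(Add(-1, Function('M')(D)), 2) = Pow(Add(-1, Mul(7, Pow(6, 2))), 2) = Pow(Add(-1, Mul(7, 36)), 2) = Pow(Add(-1, 252), 2) = Pow(251, 2) = 63001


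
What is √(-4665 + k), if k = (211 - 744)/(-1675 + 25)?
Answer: I*√507983322/330 ≈ 68.298*I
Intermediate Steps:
k = 533/1650 (k = -533/(-1650) = -533*(-1/1650) = 533/1650 ≈ 0.32303)
√(-4665 + k) = √(-4665 + 533/1650) = √(-7696717/1650) = I*√507983322/330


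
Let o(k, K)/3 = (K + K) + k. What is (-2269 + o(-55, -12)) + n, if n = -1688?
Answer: -4194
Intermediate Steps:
o(k, K) = 3*k + 6*K (o(k, K) = 3*((K + K) + k) = 3*(2*K + k) = 3*(k + 2*K) = 3*k + 6*K)
(-2269 + o(-55, -12)) + n = (-2269 + (3*(-55) + 6*(-12))) - 1688 = (-2269 + (-165 - 72)) - 1688 = (-2269 - 237) - 1688 = -2506 - 1688 = -4194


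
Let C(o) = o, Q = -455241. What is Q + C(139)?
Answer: -455102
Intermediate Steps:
Q + C(139) = -455241 + 139 = -455102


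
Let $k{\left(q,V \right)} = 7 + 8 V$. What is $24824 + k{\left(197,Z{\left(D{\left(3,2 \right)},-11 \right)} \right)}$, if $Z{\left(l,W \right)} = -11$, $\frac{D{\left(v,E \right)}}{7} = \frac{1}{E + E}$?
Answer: $24743$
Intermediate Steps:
$D{\left(v,E \right)} = \frac{7}{2 E}$ ($D{\left(v,E \right)} = \frac{7}{E + E} = \frac{7}{2 E}$)
$24824 + k{\left(197,Z{\left(D{\left(3,2 \right)},-11 \right)} \right)} = 24824 + \left(7 + 8 \left(-11\right)\right) = 24824 + \left(7 - 88\right) = 24824 - 81 = 24743$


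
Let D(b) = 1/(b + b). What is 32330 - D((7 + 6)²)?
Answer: 10927539/338 ≈ 32330.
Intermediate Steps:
D(b) = 1/(2*b)
32330 - D((7 + 6)²) = 32330 - 1/(2*((7 + 6)²)) = 32330 - 1/(2*(13²)) = 32330 - 1/(2*169) = 32330 - 1*1/338 = 32330 - 1/338 = 10927539/338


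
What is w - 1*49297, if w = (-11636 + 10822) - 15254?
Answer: -65365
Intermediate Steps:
w = -16068 (w = -814 - 15254 = -16068)
w - 1*49297 = -16068 - 1*49297 = -16068 - 49297 = -65365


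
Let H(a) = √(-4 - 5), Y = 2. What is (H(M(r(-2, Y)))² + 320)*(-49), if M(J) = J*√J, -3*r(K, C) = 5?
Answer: -15239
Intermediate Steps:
r(K, C) = -5/3 (r(K, C) = -⅓*5 = -5/3)
M(J) = J^(3/2)
H(a) = 3*I (H(a) = √(-9) = 3*I)
(H(M(r(-2, Y)))² + 320)*(-49) = ((3*I)² + 320)*(-49) = (-9 + 320)*(-49) = 311*(-49) = -15239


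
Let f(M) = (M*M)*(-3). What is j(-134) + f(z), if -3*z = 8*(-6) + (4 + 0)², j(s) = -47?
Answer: -1165/3 ≈ -388.33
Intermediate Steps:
z = 32/3 (z = -(8*(-6) + (4 + 0)²)/3 = -(-48 + 4²)/3 = -(-48 + 16)/3 = -⅓*(-32) = 32/3 ≈ 10.667)
f(M) = -3*M² (f(M) = M²*(-3) = -3*M²)
j(-134) + f(z) = -47 - 3*(32/3)² = -47 - 3*1024/9 = -47 - 1024/3 = -1165/3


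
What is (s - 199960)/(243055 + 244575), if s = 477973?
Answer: 278013/487630 ≈ 0.57013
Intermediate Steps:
(s - 199960)/(243055 + 244575) = (477973 - 199960)/(243055 + 244575) = 278013/487630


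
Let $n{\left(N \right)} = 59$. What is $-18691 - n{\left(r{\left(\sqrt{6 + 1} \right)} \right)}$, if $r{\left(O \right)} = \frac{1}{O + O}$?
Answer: $-18750$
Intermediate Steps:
$r{\left(O \right)} = \frac{1}{2 O}$
$-18691 - n{\left(r{\left(\sqrt{6 + 1} \right)} \right)} = -18691 - 59 = -18750$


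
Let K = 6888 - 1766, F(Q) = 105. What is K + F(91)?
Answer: 5227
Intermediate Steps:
K = 5122
K + F(91) = 5122 + 105 = 5227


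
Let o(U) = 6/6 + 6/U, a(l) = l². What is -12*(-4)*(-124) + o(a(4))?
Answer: -47605/8 ≈ -5950.6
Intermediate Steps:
o(U) = 1 + 6/U (o(U) = 6*(⅙) + 6/U = 1 + 6/U)
-12*(-4)*(-124) + o(a(4)) = -12*(-4)*(-124) + (6 + 4²)/(4²) = 48*(-124) + (6 + 16)/16 = -5952 + (1/16)*22 = -5952 + 11/8 = -47605/8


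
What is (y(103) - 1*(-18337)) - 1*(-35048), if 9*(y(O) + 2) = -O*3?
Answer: 160046/3 ≈ 53349.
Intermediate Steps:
y(O) = -2 - O/3 (y(O) = -2 + (-O*3)/9 = -2 + (-3*O)/9 = -2 - O/3)
(y(103) - 1*(-18337)) - 1*(-35048) = ((-2 - ⅓*103) - 1*(-18337)) - 1*(-35048) = ((-2 - 103/3) + 18337) + 35048 = (-109/3 + 18337) + 35048 = 54902/3 + 35048 = 160046/3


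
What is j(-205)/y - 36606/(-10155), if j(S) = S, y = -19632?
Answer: 240243589/66454320 ≈ 3.6152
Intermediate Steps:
j(-205)/y - 36606/(-10155) = -205/(-19632) - 36606/(-10155) = -205*(-1/19632) - 36606*(-1/10155) = 205/19632 + 12202/3385 = 240243589/66454320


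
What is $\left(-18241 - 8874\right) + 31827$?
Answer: $4712$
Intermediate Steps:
$\left(-18241 - 8874\right) + 31827 = -27115 + 31827 = 4712$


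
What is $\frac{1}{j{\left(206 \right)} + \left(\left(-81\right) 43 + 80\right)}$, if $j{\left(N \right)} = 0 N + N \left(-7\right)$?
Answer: $- \frac{1}{4845} \approx -0.0002064$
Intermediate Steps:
$j{\left(N \right)} = - 7 N$ ($j{\left(N \right)} = 0 - 7 N = - 7 N$)
$\frac{1}{j{\left(206 \right)} + \left(\left(-81\right) 43 + 80\right)} = \frac{1}{\left(-7\right) 206 + \left(\left(-81\right) 43 + 80\right)} = \frac{1}{-1442 + \left(-3483 + 80\right)} = \frac{1}{-1442 - 3403} = \frac{1}{-4845} = - \frac{1}{4845}$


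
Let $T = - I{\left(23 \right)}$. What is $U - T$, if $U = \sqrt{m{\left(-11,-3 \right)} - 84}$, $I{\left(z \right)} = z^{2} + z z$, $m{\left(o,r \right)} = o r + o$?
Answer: $1058 + i \sqrt{62} \approx 1058.0 + 7.874 i$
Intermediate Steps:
$m{\left(o,r \right)} = o + o r$
$I{\left(z \right)} = 2 z^{2}$ ($I{\left(z \right)} = z^{2} + z^{2} = 2 z^{2}$)
$T = -1058$ ($T = - 2 \cdot 23^{2} = - 2 \cdot 529 = \left(-1\right) 1058 = -1058$)
$U = i \sqrt{62}$ ($U = \sqrt{- 11 \left(1 - 3\right) - 84} = \sqrt{\left(-11\right) \left(-2\right) - 84} = \sqrt{22 - 84} = \sqrt{-62} = i \sqrt{62} \approx 7.874 i$)
$U - T = i \sqrt{62} - -1058 = i \sqrt{62} + 1058 = 1058 + i \sqrt{62}$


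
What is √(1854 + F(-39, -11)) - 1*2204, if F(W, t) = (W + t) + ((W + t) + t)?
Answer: -2204 + √1743 ≈ -2162.3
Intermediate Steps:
F(W, t) = 2*W + 3*t (F(W, t) = (W + t) + (W + 2*t) = 2*W + 3*t)
√(1854 + F(-39, -11)) - 1*2204 = √(1854 + (2*(-39) + 3*(-11))) - 1*2204 = √(1854 + (-78 - 33)) - 2204 = √(1854 - 111) - 2204 = √1743 - 2204 = -2204 + √1743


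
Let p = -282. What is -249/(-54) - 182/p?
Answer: 4447/846 ≈ 5.2565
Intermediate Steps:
-249/(-54) - 182/p = -249/(-54) - 182/(-282) = -249*(-1/54) - 182*(-1/282) = 83/18 + 91/141 = 4447/846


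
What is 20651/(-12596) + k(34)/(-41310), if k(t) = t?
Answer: -25103561/15304140 ≈ -1.6403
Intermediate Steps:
20651/(-12596) + k(34)/(-41310) = 20651/(-12596) + 34/(-41310) = 20651*(-1/12596) + 34*(-1/41310) = -20651/12596 - 1/1215 = -25103561/15304140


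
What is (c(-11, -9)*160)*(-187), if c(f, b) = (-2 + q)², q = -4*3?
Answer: -5864320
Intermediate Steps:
q = -12
c(f, b) = 196 (c(f, b) = (-2 - 12)² = (-14)² = 196)
(c(-11, -9)*160)*(-187) = (196*160)*(-187) = 31360*(-187) = -5864320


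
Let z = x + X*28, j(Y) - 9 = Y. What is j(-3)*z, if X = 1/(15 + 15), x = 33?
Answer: 1018/5 ≈ 203.60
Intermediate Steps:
j(Y) = 9 + Y
X = 1/30 ≈ 0.033333
z = 509/15 (z = 33 + (1/30)*28 = 33 + 14/15 = 509/15 ≈ 33.933)
j(-3)*z = (9 - 3)*(509/15) = 6*(509/15) = 1018/5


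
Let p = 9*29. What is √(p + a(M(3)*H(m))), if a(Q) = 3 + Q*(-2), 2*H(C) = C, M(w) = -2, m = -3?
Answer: √258 ≈ 16.062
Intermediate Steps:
H(C) = C/2
p = 261
a(Q) = 3 - 2*Q
√(p + a(M(3)*H(m))) = √(261 + (3 - (-4)*(½)*(-3))) = √(261 + (3 - (-4)*(-3)/2)) = √(261 + (3 - 2*3)) = √(261 + (3 - 6)) = √(261 - 3) = √258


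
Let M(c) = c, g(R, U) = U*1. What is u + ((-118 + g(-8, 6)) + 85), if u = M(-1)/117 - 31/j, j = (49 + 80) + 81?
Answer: -222409/8190 ≈ -27.156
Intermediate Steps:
j = 210 (j = 129 + 81 = 210)
g(R, U) = U
u = -1279/8190 (u = -1/117 - 31/210 = -1279/8190 ≈ -0.15617)
u + ((-118 + g(-8, 6)) + 85) = -1279/8190 + ((-118 + 6) + 85) = -1279/8190 + (-112 + 85) = -1279/8190 - 27 = -222409/8190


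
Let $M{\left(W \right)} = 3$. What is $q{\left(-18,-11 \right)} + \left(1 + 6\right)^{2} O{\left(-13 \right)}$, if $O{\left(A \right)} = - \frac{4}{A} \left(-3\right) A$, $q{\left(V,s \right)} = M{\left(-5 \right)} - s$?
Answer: $602$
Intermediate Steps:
$q{\left(V,s \right)} = 3 - s$
$O{\left(A \right)} = 12$ ($O{\left(A \right)} = \frac{12}{A} A = 12$)
$q{\left(-18,-11 \right)} + \left(1 + 6\right)^{2} O{\left(-13 \right)} = \left(3 - -11\right) + \left(1 + 6\right)^{2} \cdot 12 = \left(3 + 11\right) + 7^{2} \cdot 12 = 14 + 49 \cdot 12 = 14 + 588 = 602$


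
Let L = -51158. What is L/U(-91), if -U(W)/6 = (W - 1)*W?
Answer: 25579/25116 ≈ 1.0184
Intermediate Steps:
U(W) = -6*W*(-1 + W) (U(W) = -6*(W - 1)*W = -6*(-1 + W)*W = -6*W*(-1 + W))
L/U(-91) = -51158*(-1/(546*(1 - 1*(-91)))) = -51158*(-1/(546*(1 + 91))) = -51158/(6*(-91)*92) = -51158/(-50232) = -51158*(-1/50232) = 25579/25116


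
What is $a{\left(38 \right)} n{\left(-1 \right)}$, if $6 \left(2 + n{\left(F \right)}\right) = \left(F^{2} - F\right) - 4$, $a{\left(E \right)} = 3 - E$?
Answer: $\frac{245}{3} \approx 81.667$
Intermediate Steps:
$n{\left(F \right)} = - \frac{8}{3} - \frac{F}{6} + \frac{F^{2}}{6}$ ($n{\left(F \right)} = -2 + \frac{\left(F^{2} - F\right) - 4}{6} = -2 + \frac{-4 + F^{2} - F}{6} = -2 - \left(\frac{2}{3} - \frac{F^{2}}{6} + \frac{F}{6}\right) = - \frac{8}{3} - \frac{F}{6} + \frac{F^{2}}{6}$)
$a{\left(38 \right)} n{\left(-1 \right)} = \left(3 - 38\right) \left(- \frac{8}{3} - - \frac{1}{6} + \frac{\left(-1\right)^{2}}{6}\right) = \left(3 - 38\right) \left(- \frac{8}{3} + \frac{1}{6} + \frac{1}{6} \cdot 1\right) = - 35 \left(- \frac{8}{3} + \frac{1}{6} + \frac{1}{6}\right) = \left(-35\right) \left(- \frac{7}{3}\right) = \frac{245}{3}$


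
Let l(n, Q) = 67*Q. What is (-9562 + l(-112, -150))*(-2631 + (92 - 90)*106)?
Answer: 47441428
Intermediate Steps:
(-9562 + l(-112, -150))*(-2631 + (92 - 90)*106) = (-9562 + 67*(-150))*(-2631 + (92 - 90)*106) = (-9562 - 10050)*(-2631 + 2*106) = -19612*(-2631 + 212) = -19612*(-2419) = 47441428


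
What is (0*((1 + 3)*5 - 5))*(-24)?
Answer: 0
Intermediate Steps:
(0*((1 + 3)*5 - 5))*(-24) = (0*(4*5 - 5))*(-24) = (0*(20 - 5))*(-24) = (0*15)*(-24) = 0*(-24) = 0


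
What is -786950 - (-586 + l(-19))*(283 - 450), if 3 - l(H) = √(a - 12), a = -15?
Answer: -884311 - 501*I*√3 ≈ -8.8431e+5 - 867.76*I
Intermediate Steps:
l(H) = 3 - 3*I*√3 (l(H) = 3 - √(-15 - 12) = 3 - √(-27) = 3 - 3*I*√3)
-786950 - (-586 + l(-19))*(283 - 450) = -786950 - (-586 + (3 - 3*I*√3))*(283 - 450) = -786950 - (-583 - 3*I*√3)*(-167) = -786950 - (97361 + 501*I*√3) = -786950 + (-97361 - 501*I*√3) = -884311 - 501*I*√3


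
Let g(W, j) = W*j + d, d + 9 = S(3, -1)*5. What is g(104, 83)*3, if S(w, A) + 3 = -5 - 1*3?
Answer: 25704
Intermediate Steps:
S(w, A) = -11 (S(w, A) = -3 + (-5 - 1*3) = -3 + (-5 - 3) = -3 - 8 = -11)
d = -64 (d = -9 - 11*5 = -9 - 55 = -64)
g(W, j) = -64 + W*j (g(W, j) = W*j - 64 = -64 + W*j)
g(104, 83)*3 = (-64 + 104*83)*3 = (-64 + 8632)*3 = 8568*3 = 25704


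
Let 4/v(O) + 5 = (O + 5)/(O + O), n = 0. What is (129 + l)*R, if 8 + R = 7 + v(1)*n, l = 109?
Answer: -238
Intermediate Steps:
v(O) = 4/(-5 + (5 + O)/(2*O)) (v(O) = 4/(-5 + (O + 5)/(O + O)) = 4/(-5 + (5 + O)/((2*O))) = 4/(-5 + (5 + O)*(1/(2*O))) = 4/(-5 + (5 + O)/(2*O)))
R = -1 (R = -8 + (7 - 8*1/(-5 + 9*1)*0) = -8 + (7 - 8*1/(-5 + 9)*0) = -8 + (7 - 8*1/4*0) = -8 + (7 - 8*1*1/4*0) = -8 + (7 - 2*0) = -8 + (7 + 0) = -8 + 7 = -1)
(129 + l)*R = (129 + 109)*(-1) = 238*(-1) = -238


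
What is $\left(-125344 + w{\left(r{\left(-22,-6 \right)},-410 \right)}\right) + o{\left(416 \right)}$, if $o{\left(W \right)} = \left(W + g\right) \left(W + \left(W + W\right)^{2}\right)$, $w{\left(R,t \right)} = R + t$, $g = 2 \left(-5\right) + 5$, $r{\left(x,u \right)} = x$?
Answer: $284549264$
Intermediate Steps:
$g = -5$ ($g = -10 + 5 = -5$)
$o{\left(W \right)} = \left(-5 + W\right) \left(W + 4 W^{2}\right)$ ($o{\left(W \right)} = \left(W - 5\right) \left(W + \left(W + W\right)^{2}\right) = \left(-5 + W\right) \left(W + \left(2 W\right)^{2}\right) = \left(-5 + W\right) \left(W + 4 W^{2}\right)$)
$\left(-125344 + w{\left(r{\left(-22,-6 \right)},-410 \right)}\right) + o{\left(416 \right)} = \left(-125344 - 432\right) + 416 \left(-5 - 7904 + 4 \cdot 416^{2}\right) = \left(-125344 - 432\right) + 416 \left(-5 - 7904 + 4 \cdot 173056\right) = -125776 + 416 \left(-5 - 7904 + 692224\right) = -125776 + 416 \cdot 684315 = -125776 + 284675040 = 284549264$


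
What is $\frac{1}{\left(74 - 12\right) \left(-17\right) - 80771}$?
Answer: $- \frac{1}{81825} \approx -1.2221 \cdot 10^{-5}$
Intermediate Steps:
$\frac{1}{\left(74 - 12\right) \left(-17\right) - 80771} = \frac{1}{62 \left(-17\right) - 80771} = \frac{1}{-1054 - 80771} = \frac{1}{-81825} = - \frac{1}{81825}$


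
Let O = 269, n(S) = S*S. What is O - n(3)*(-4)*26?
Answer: 1205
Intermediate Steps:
n(S) = S²
O - n(3)*(-4)*26 = 269 - 3²*(-4)*26 = 269 - 9*(-4)*26 = 269 - (-36)*26 = 269 - 1*(-936) = 269 + 936 = 1205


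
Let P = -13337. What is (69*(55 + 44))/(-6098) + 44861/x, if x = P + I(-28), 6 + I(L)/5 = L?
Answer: -365828695/82365686 ≈ -4.4415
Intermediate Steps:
I(L) = -30 + 5*L
x = -13507 (x = -13337 + (-30 + 5*(-28)) = -13337 + (-30 - 140) = -13337 - 170 = -13507)
(69*(55 + 44))/(-6098) + 44861/x = (69*(55 + 44))/(-6098) + 44861/(-13507) = (69*99)*(-1/6098) + 44861*(-1/13507) = 6831*(-1/6098) - 44861/13507 = -6831/6098 - 44861/13507 = -365828695/82365686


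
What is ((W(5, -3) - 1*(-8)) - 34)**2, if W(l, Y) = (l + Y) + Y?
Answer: 729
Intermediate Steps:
W(l, Y) = l + 2*Y (W(l, Y) = (Y + l) + Y = l + 2*Y)
((W(5, -3) - 1*(-8)) - 34)**2 = (((5 + 2*(-3)) - 1*(-8)) - 34)**2 = (((5 - 6) + 8) - 34)**2 = ((-1 + 8) - 34)**2 = (7 - 34)**2 = (-27)**2 = 729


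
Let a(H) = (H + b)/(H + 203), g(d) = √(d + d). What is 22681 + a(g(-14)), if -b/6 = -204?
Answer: 133649271/5891 - 2042*I*√7/41237 ≈ 22687.0 - 0.13101*I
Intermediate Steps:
b = 1224 (b = -6*(-204) = 1224)
g(d) = √2*√d (g(d) = √(2*d) = √2*√d)
a(H) = (1224 + H)/(203 + H) (a(H) = (H + 1224)/(H + 203) = (1224 + H)/(203 + H))
22681 + a(g(-14)) = 22681 + (1224 + √2*√(-14))/(203 + √2*√(-14)) = 22681 + (1224 + √2*(I*√14))/(203 + √2*(I*√14)) = 22681 + (1224 + 2*I*√7)/(203 + 2*I*√7)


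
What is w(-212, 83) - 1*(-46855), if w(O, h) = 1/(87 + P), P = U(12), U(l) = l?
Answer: 4638646/99 ≈ 46855.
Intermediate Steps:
P = 12
w(O, h) = 1/99 (w(O, h) = 1/(87 + 12) = 1/99)
w(-212, 83) - 1*(-46855) = 1/99 - 1*(-46855) = 1/99 + 46855 = 4638646/99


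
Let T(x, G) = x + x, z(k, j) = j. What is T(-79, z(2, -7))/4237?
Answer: -158/4237 ≈ -0.037291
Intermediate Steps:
T(x, G) = 2*x
T(-79, z(2, -7))/4237 = (2*(-79))/4237 = -158*1/4237 = -158/4237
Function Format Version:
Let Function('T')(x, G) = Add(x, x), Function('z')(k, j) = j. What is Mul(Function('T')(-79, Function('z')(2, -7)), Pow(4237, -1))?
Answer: Rational(-158, 4237) ≈ -0.037291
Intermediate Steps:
Function('T')(x, G) = Mul(2, x)
Mul(Function('T')(-79, Function('z')(2, -7)), Pow(4237, -1)) = Mul(Mul(2, -79), Pow(4237, -1)) = Mul(-158, Rational(1, 4237)) = Rational(-158, 4237)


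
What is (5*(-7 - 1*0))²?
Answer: 1225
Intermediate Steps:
(5*(-7 - 1*0))² = (5*(-7 + 0))² = (5*(-7))² = (-35)² = 1225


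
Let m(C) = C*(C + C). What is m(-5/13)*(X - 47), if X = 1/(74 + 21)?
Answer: -44640/3211 ≈ -13.902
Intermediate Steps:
X = 1/95 ≈ 0.010526
m(C) = 2*C**2 (m(C) = C*(2*C) = 2*C**2)
m(-5/13)*(X - 47) = (2*(-5/13)**2)*(1/95 - 47) = (2*(-5*1/13)**2)*(-4464/95) = (2*(-5/13)**2)*(-4464/95) = (2*(25/169))*(-4464/95) = (50/169)*(-4464/95) = -44640/3211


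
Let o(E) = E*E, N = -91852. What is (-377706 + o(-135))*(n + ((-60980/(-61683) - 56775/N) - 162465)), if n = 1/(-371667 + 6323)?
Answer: 10074100968020126027757043/172494335626592 ≈ 5.8402e+10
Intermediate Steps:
n = -1/365344 (n = 1/(-365344) = -1/365344 ≈ -2.7371e-6)
o(E) = E**2
(-377706 + o(-135))*(n + ((-60980/(-61683) - 56775/N) - 162465)) = (-377706 + (-135)**2)*(-1/365344 + ((-60980/(-61683) - 56775/(-91852)) - 162465)) = (-377706 + 18225)*(-1/365344 + ((-60980*(-1/61683) - 56775*(-1/91852)) - 162465)) = -359481*(-1/365344 + ((60980/61683 + 56775/91852) - 162465)) = -359481*(-1/365344 + (9103187285/5665706916 - 162465)) = -359481*(-1/365344 - 920469970920655/5665706916) = -359481*(-84072045265425371809/517483006879776) = 10074100968020126027757043/172494335626592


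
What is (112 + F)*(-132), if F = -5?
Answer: -14124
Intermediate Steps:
(112 + F)*(-132) = (112 - 5)*(-132) = 107*(-132) = -14124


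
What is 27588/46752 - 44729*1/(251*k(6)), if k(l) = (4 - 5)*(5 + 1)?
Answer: 88863239/2933688 ≈ 30.291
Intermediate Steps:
k(l) = -6 (k(l) = -1*6 = -6)
27588/46752 - 44729*1/(251*k(6)) = 27588/46752 - 44729/((-6*251)) = 27588*(1/46752) - 44729/(-1506) = 2299/3896 - 44729*(-1/1506) = 2299/3896 + 44729/1506 = 88863239/2933688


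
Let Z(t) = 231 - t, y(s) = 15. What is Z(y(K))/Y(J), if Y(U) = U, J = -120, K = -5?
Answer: -9/5 ≈ -1.8000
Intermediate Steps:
Z(y(K))/Y(J) = (231 - 1*15)/(-120) = (231 - 15)*(-1/120) = 216*(-1/120) = -9/5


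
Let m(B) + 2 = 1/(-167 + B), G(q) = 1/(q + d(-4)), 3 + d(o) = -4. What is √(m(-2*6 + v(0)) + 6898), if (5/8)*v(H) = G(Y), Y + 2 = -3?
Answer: √49788865919/2687 ≈ 83.042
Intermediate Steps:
Y = -5 (Y = -2 - 3 = -5)
d(o) = -7 (d(o) = -3 - 4 = -7)
G(q) = 1/(-7 + q) (G(q) = 1/(q - 7) = 1/(-7 + q))
v(H) = -2/15 (v(H) = 8/(5*(-7 - 5)) = (8/5)/(-12) = (8/5)*(-1/12) = -2/15)
m(B) = -2 + 1/(-167 + B)
√(m(-2*6 + v(0)) + 6898) = √((335 - 2*(-2*6 - 2/15))/(-167 + (-2*6 - 2/15)) + 6898) = √((335 - 2*(-12 - 2/15))/(-167 + (-12 - 2/15)) + 6898) = √((335 - 2*(-182/15))/(-167 - 182/15) + 6898) = √((335 + 364/15)/(-2687/15) + 6898) = √(-15/2687*5389/15 + 6898) = √(-5389/2687 + 6898) = √(18529537/2687) = √49788865919/2687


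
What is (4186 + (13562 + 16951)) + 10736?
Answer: 45435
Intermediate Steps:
(4186 + (13562 + 16951)) + 10736 = (4186 + 30513) + 10736 = 34699 + 10736 = 45435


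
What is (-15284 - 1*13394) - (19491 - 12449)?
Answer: -35720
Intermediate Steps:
(-15284 - 1*13394) - (19491 - 12449) = (-15284 - 13394) - 1*7042 = -28678 - 7042 = -35720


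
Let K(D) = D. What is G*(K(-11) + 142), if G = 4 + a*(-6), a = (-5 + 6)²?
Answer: -262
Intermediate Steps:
a = 1 (a = 1² = 1)
G = -2 (G = 4 + 1*(-6) = 4 - 6 = -2)
G*(K(-11) + 142) = -2*(-11 + 142) = -2*131 = -262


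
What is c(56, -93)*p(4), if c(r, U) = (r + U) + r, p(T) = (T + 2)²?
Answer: 684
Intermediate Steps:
p(T) = (2 + T)²
c(r, U) = U + 2*r (c(r, U) = (U + r) + r = U + 2*r)
c(56, -93)*p(4) = (-93 + 2*56)*(2 + 4)² = (-93 + 112)*6² = 19*36 = 684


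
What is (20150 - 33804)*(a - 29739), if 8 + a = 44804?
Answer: -205588278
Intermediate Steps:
a = 44796 (a = -8 + 44804 = 44796)
(20150 - 33804)*(a - 29739) = (20150 - 33804)*(44796 - 29739) = -13654*15057 = -205588278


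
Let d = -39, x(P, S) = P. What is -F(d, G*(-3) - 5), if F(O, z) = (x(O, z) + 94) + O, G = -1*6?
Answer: -16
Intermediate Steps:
G = -6
F(O, z) = 94 + 2*O (F(O, z) = (O + 94) + O = (94 + O) + O = 94 + 2*O)
-F(d, G*(-3) - 5) = -(94 + 2*(-39)) = -(94 - 78) = -1*16 = -16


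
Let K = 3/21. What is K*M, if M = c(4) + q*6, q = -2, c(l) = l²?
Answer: 4/7 ≈ 0.57143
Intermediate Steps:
K = ⅐ (K = 3*(1/21) = ⅐ ≈ 0.14286)
M = 4 (M = 4² - 2*6 = 16 - 12 = 4)
K*M = (⅐)*4 = 4/7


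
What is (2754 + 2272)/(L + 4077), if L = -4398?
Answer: -5026/321 ≈ -15.657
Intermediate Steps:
(2754 + 2272)/(L + 4077) = (2754 + 2272)/(-4398 + 4077) = 5026/(-321) = 5026*(-1/321) = -5026/321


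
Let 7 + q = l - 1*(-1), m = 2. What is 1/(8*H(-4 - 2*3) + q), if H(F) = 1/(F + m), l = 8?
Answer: 1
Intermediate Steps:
q = 2 (q = -7 + (8 - 1*(-1)) = -7 + (8 + 1) = -7 + 9 = 2)
H(F) = 1/(2 + F) (H(F) = 1/(F + 2) = 1/(2 + F))
1/(8*H(-4 - 2*3) + q) = 1/(8/(2 + (-4 - 2*3)) + 2) = 1/(8/(2 + (-4 - 6)) + 2) = 1/(8/(2 - 10) + 2) = 1/(8/(-8) + 2) = 1/(8*(-⅛) + 2) = 1/(-1 + 2) = 1/1 = 1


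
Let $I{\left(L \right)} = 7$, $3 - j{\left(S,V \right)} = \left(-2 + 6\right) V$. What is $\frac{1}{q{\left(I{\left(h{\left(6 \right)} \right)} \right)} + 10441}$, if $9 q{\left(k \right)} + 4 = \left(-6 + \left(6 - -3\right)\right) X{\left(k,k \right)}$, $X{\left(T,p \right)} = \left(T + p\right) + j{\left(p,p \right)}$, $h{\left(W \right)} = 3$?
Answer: $\frac{9}{93932} \approx 9.5814 \cdot 10^{-5}$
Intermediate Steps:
$j{\left(S,V \right)} = 3 - 4 V$ ($j{\left(S,V \right)} = 3 - \left(-2 + 6\right) V = 3 - 4 V$)
$X{\left(T,p \right)} = 3 + T - 3 p$ ($X{\left(T,p \right)} = \left(T + p\right) - \left(-3 + 4 p\right) = 3 + T - 3 p$)
$q{\left(k \right)} = \frac{5}{9} - \frac{2 k}{3}$ ($q{\left(k \right)} = - \frac{4}{9} + \frac{\left(-6 + \left(6 - -3\right)\right) \left(3 + k - 3 k\right)}{9} = - \frac{4}{9} + \frac{\left(-6 + \left(6 + 3\right)\right) \left(3 - 2 k\right)}{9} = - \frac{4}{9} + \frac{\left(-6 + 9\right) \left(3 - 2 k\right)}{9} = - \frac{4}{9} + \frac{3 \left(3 - 2 k\right)}{9} = - \frac{4}{9} + \frac{9 - 6 k}{9} = - \frac{4}{9} - \left(-1 + \frac{2 k}{3}\right) = \frac{5}{9} - \frac{2 k}{3}$)
$\frac{1}{q{\left(I{\left(h{\left(6 \right)} \right)} \right)} + 10441} = \frac{1}{\left(\frac{5}{9} - \frac{14}{3}\right) + 10441} = \frac{1}{- \frac{37}{9} + 10441} = \frac{1}{\frac{93932}{9}} = \frac{9}{93932}$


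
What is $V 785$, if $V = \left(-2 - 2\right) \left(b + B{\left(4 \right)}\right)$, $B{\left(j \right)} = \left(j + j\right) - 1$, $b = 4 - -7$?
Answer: $-56520$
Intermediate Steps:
$b = 11$ ($b = 4 + 7 = 11$)
$B{\left(j \right)} = -1 + 2 j$ ($B{\left(j \right)} = 2 j - 1 = -1 + 2 j$)
$V = -72$ ($V = \left(-2 - 2\right) \left(11 + \left(-1 + 2 \cdot 4\right)\right) = - 4 \left(11 + \left(-1 + 8\right)\right) = - 4 \left(11 + 7\right) = \left(-4\right) 18 = -72$)
$V 785 = \left(-72\right) 785 = -56520$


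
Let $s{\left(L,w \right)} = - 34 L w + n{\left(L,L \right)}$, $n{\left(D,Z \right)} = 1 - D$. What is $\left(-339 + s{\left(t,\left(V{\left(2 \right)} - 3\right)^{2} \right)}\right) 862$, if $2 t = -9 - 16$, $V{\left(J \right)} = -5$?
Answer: $23165819$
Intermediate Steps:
$t = - \frac{25}{2}$ ($t = \frac{-9 - 16}{2} = \frac{1}{2} \left(-25\right) = - \frac{25}{2} \approx -12.5$)
$s{\left(L,w \right)} = 1 - L - 34 L w$ ($s{\left(L,w \right)} = - 34 L w - \left(-1 + L\right) = 1 - L - 34 L w$)
$\left(-339 + s{\left(t,\left(V{\left(2 \right)} - 3\right)^{2} \right)}\right) 862 = \left(-339 - \left(- \frac{27}{2} - 425 \left(-5 - 3\right)^{2}\right)\right) 862 = \left(-339 + \left(1 + \frac{25}{2} - - 425 \left(-8\right)^{2}\right)\right) 862 = \left(-339 + \left(1 + \frac{25}{2} - \left(-425\right) 64\right)\right) 862 = \left(-339 + \left(1 + \frac{25}{2} + 27200\right)\right) 862 = \left(-339 + \frac{54427}{2}\right) 862 = \frac{53749}{2} \cdot 862 = 23165819$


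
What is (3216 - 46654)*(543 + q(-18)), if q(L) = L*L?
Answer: -37660746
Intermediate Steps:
q(L) = L²
(3216 - 46654)*(543 + q(-18)) = (3216 - 46654)*(543 + (-18)²) = -43438*(543 + 324) = -43438*867 = -37660746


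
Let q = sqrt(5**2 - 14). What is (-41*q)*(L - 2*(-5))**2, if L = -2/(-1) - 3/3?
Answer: -4961*sqrt(11) ≈ -16454.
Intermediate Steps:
L = 1 (L = -2*(-1) - 3*1/3 = 2 - 1 = 1)
q = sqrt(11) (q = sqrt(25 - 14) = sqrt(11) ≈ 3.3166)
(-41*q)*(L - 2*(-5))**2 = (-41*sqrt(11))*(1 - 2*(-5))**2 = (-41*sqrt(11))*(1 + 10)**2 = -41*sqrt(11)*11**2 = -41*sqrt(11)*121 = -4961*sqrt(11)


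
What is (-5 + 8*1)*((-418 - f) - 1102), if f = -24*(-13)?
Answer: -5496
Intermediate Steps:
f = 312
(-5 + 8*1)*((-418 - f) - 1102) = (-5 + 8*1)*((-418 - 1*312) - 1102) = (-5 + 8)*((-418 - 312) - 1102) = 3*(-730 - 1102) = 3*(-1832) = -5496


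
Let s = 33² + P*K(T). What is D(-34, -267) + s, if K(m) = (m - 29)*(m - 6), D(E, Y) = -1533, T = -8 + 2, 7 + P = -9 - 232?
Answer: -104604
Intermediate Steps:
P = -248 (P = -7 + (-9 - 232) = -7 - 241 = -248)
T = -6
K(m) = (-29 + m)*(-6 + m)
s = -103071 (s = 33² - 248*(174 + (-6)² - 35*(-6)) = 1089 - 248*(174 + 36 + 210) = 1089 - 248*420 = 1089 - 104160 = -103071)
D(-34, -267) + s = -1533 - 103071 = -104604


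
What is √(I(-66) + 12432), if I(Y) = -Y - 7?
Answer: √12491 ≈ 111.76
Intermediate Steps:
I(Y) = -7 - Y
√(I(-66) + 12432) = √((-7 - 1*(-66)) + 12432) = √((-7 + 66) + 12432) = √(59 + 12432) = √12491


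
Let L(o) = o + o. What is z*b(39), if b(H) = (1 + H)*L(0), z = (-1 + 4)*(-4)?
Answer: 0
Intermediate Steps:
z = -12 (z = 3*(-4) = -12)
L(o) = 2*o
b(H) = 0 (b(H) = (1 + H)*(2*0) = (1 + H)*0 = 0)
z*b(39) = -12*0 = 0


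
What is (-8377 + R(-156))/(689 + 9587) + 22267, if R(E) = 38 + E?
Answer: 228807197/10276 ≈ 22266.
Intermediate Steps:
(-8377 + R(-156))/(689 + 9587) + 22267 = (-8377 + (38 - 156))/(689 + 9587) + 22267 = (-8377 - 118)/10276 + 22267 = -8495*1/10276 + 22267 = -8495/10276 + 22267 = 228807197/10276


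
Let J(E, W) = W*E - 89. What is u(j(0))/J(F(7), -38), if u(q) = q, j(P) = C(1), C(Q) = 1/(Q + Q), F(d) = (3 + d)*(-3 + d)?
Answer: -1/3218 ≈ -0.00031075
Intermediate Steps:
F(d) = (-3 + d)*(3 + d)
J(E, W) = -89 + E*W (J(E, W) = E*W - 89 = -89 + E*W)
C(Q) = 1/(2*Q)
j(P) = ½ (j(P) = (½)/1 = (½)*1 = ½)
u(j(0))/J(F(7), -38) = 1/(2*(-89 + (-9 + 7²)*(-38))) = 1/(2*(-89 + (-9 + 49)*(-38))) = 1/(2*(-89 + 40*(-38))) = 1/(2*(-89 - 1520)) = (½)/(-1609) = (½)*(-1/1609) = -1/3218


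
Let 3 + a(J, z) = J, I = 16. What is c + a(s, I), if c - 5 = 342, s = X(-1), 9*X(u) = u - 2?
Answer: 1031/3 ≈ 343.67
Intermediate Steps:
X(u) = -2/9 + u/9 (X(u) = (u - 2)/9 = (-2 + u)/9 = -2/9 + u/9)
s = -⅓ (s = -2/9 + (⅑)*(-1) = -2/9 - ⅑ = -⅓ ≈ -0.33333)
a(J, z) = -3 + J
c = 347 (c = 5 + 342 = 347)
c + a(s, I) = 347 + (-3 - ⅓) = 347 - 10/3 = 1031/3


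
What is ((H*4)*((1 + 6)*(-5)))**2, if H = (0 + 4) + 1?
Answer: 490000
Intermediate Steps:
H = 5 (H = 4 + 1 = 5)
((H*4)*((1 + 6)*(-5)))**2 = ((5*4)*((1 + 6)*(-5)))**2 = (20*(7*(-5)))**2 = (20*(-35))**2 = (-700)**2 = 490000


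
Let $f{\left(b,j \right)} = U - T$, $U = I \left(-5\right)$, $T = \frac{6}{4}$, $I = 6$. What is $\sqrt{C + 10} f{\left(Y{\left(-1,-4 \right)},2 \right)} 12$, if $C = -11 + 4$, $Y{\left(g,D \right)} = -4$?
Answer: $- 378 \sqrt{3} \approx -654.71$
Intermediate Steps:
$T = \frac{3}{2}$ ($T = 6 \cdot \frac{1}{4} = \frac{3}{2} \approx 1.5$)
$U = -30$ ($U = 6 \left(-5\right) = -30$)
$C = -7$
$f{\left(b,j \right)} = - \frac{63}{2}$ ($f{\left(b,j \right)} = -30 - \frac{3}{2} = - \frac{63}{2}$)
$\sqrt{C + 10} f{\left(Y{\left(-1,-4 \right)},2 \right)} 12 = \sqrt{-7 + 10} \left(- \frac{63}{2}\right) 12 = \sqrt{3} \left(- \frac{63}{2}\right) 12 = - \frac{63 \sqrt{3}}{2} \cdot 12 = - 378 \sqrt{3}$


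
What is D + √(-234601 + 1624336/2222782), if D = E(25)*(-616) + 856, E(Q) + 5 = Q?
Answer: -11464 + I*√289775895968831793/1111391 ≈ -11464.0 + 484.36*I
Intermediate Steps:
E(Q) = -5 + Q
D = -11464 (D = (-5 + 25)*(-616) + 856 = 20*(-616) + 856 = -12320 + 856 = -11464)
D + √(-234601 + 1624336/2222782) = -11464 + √(-234601 + 1624336/2222782) = -11464 + √(-234601 + 1624336*(1/2222782)) = -11464 + √(-234601 + 812168/1111391) = -11464 + √(-260732627823/1111391) = -11464 + I*√289775895968831793/1111391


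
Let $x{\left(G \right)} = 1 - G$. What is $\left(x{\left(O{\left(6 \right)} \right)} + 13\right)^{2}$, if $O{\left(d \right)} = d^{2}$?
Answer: $484$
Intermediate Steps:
$\left(x{\left(O{\left(6 \right)} \right)} + 13\right)^{2} = \left(\left(1 - 6^{2}\right) + 13\right)^{2} = \left(\left(1 - 36\right) + 13\right)^{2} = \left(-35 + 13\right)^{2} = \left(-22\right)^{2} = 484$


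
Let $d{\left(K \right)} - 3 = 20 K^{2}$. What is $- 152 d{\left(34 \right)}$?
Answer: $-3514696$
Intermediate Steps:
$d{\left(K \right)} = 3 + 20 K^{2}$
$- 152 d{\left(34 \right)} = - 152 \left(3 + 20 \cdot 34^{2}\right) = - 152 \left(3 + 20 \cdot 1156\right) = - 152 \left(3 + 23120\right) = \left(-152\right) 23123 = -3514696$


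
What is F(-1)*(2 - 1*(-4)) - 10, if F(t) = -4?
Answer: -34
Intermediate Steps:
F(-1)*(2 - 1*(-4)) - 10 = -4*(2 - 1*(-4)) - 10 = -4*(2 + 4) - 10 = -4*6 - 10 = -24 - 10 = -34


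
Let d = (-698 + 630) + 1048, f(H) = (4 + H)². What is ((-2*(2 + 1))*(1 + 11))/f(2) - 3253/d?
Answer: -5213/980 ≈ -5.3194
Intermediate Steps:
d = 980 (d = -68 + 1048 = 980)
((-2*(2 + 1))*(1 + 11))/f(2) - 3253/d = ((-2*(2 + 1))*(1 + 11))/((4 + 2)²) - 3253/980 = (-2*3*12)/(6²) - 3253*1/980 = -6*12/36 - 3253/980 = -72*1/36 - 3253/980 = -2 - 3253/980 = -5213/980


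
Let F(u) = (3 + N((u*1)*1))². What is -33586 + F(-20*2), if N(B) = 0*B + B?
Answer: -32217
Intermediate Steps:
N(B) = B (N(B) = 0 + B = B)
F(u) = (3 + u)² (F(u) = (3 + (u*1)*1)² = (3 + u*1)² = (3 + u)²)
-33586 + F(-20*2) = -33586 + (3 - 20*2)² = -33586 + (3 - 40)² = -33586 + (-37)² = -33586 + 1369 = -32217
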